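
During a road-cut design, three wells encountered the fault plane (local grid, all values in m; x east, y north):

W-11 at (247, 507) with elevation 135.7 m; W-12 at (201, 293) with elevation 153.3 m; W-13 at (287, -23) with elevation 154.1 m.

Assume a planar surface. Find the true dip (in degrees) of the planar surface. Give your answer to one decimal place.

Two edge vectors: W-11→W-12 = (-46, -214, 17.6), W-11→W-13 = (40, -530, 18.4).
Normal n = (W-11→W-12) × (W-11→W-13) = (5390.4, 1550.4, 32940).
So ∂z/∂x = −n_x/n_z = −0.16364 and ∂z/∂y = −n_y/n_z = −0.04707.
Gradient magnitude |∇z| = √(a² + b²) = √(0.02678 + 0.00222) = 0.17028.
True dip = arctan(0.17028) = 9.7°, dipping toward ENE (azimuth ≈ 074°).

9.7°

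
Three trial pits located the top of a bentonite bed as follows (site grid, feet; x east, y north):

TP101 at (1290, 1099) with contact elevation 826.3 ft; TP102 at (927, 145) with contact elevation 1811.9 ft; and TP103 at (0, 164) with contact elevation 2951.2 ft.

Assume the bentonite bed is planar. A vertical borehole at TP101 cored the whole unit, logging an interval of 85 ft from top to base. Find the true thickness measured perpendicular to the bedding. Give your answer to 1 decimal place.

50.3 ft

Let the plane be z = a·x + b·y + c.
TP102−TP101: −363a − 954b = 985.6;  TP103−TP101: −1290a − 935b = 2124.9.
Solving gives a = −1.24052, b = −0.56110.
|∇z| = √(a²+b²) = 1.36151, so dip δ = arctan(1.36151) = 53.70°.
True thickness = vertical thickness × cos δ = 85 × cos 53.70° = 50.3 ft.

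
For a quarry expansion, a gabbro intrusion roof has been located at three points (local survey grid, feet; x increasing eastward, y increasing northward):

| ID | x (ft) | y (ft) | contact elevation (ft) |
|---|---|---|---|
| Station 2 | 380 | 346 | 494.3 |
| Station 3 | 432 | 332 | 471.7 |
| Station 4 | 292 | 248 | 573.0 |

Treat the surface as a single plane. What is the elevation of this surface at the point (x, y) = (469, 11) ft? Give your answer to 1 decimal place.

559.0 ft

Two edge vectors: Station 2→Station 3 = (52, -14, -22.6), Station 2→Station 4 = (-88, -98, 78.7).
Normal n = (Station 2→Station 3) × (Station 2→Station 4) = (-3316.6, -2103.6, -6328).
So ∂z/∂x = −n_x/n_z = −0.52412 and ∂z/∂y = −n_y/n_z = −0.33243.
Intercept c from Station 2: 494.3 + 199.16 + 115.02 = 808.48.
At (469, 11): z = −245.8 − 3.7 + 808.48 = 559.0 ft.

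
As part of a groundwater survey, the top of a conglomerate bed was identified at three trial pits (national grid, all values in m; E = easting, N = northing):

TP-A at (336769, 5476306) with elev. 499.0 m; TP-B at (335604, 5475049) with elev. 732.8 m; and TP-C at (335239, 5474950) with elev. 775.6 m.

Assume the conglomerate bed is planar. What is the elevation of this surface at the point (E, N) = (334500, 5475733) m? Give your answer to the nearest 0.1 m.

Let the plane be z = a·E + b·N + c.
TP-B−TP-A: −1165a − 1257b = 233.8;  TP-C−TP-A: −1530a − 1356b = 276.6.
Solving gives a = −0.089246222, b = −0.103284130.
Then c = 499 − a·336769 − b·5476306 = 596169.86.
At (334500, 5475733): z = −29852.9 − 565556.3 + 596169.86 = 760.7 m.

760.7 m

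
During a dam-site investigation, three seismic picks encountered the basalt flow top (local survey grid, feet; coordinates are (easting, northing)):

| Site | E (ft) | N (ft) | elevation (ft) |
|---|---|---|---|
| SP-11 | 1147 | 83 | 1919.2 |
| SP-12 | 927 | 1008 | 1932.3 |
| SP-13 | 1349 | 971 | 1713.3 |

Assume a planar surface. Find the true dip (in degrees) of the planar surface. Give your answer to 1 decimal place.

Two edge vectors: SP-11→SP-12 = (-220, 925, 13.1), SP-11→SP-13 = (202, 888, -205.9).
Normal n = (SP-11→SP-12) × (SP-11→SP-13) = (-202090.3, -42651.8, -382210).
So ∂z/∂E = −n_x/n_z = −0.52874 and ∂z/∂N = −n_y/n_z = −0.11159.
Gradient magnitude |∇z| = √(a² + b²) = √(0.27957 + 0.01245) = 0.54039.
True dip = arctan(0.54039) = 28.4°, dipping toward ENE (azimuth ≈ 078°).

28.4°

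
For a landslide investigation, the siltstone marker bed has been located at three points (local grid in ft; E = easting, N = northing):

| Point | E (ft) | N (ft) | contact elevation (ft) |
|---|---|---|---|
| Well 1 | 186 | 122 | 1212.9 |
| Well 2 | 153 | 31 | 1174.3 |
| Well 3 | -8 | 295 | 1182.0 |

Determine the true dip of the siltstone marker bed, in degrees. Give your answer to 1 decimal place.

26.2°

Two edge vectors: Well 1→Well 2 = (-33, -91, -38.6), Well 1→Well 3 = (-194, 173, -30.9).
Normal n = (Well 1→Well 2) × (Well 1→Well 3) = (9489.7, 6468.7, -23363).
So ∂z/∂E = −n_x/n_z = 0.40618 and ∂z/∂N = −n_y/n_z = 0.27688.
Gradient magnitude |∇z| = √(a² + b²) = √(0.16499 + 0.07666) = 0.49158.
True dip = arctan(0.49158) = 26.2°, dipping toward SW (azimuth ≈ 236°).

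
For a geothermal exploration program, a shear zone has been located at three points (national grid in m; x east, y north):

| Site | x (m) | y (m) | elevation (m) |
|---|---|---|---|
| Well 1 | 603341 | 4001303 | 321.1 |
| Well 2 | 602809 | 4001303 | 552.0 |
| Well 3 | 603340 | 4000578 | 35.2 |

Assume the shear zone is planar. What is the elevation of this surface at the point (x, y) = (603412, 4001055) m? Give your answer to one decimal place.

Let the plane be z = a·x + b·y + c.
Well 2−Well 1: −532a + 0b = 230.9;  Well 3−Well 1: −1a − 725b = −285.9.
Solving gives a = −0.434022556, b = 0.394943479.
Then c = 321.1 − a·603341 − b·4001303 = −1318103.83.
At (603412, 4001055): z = −261894.4 + 1580190.6 − 1318103.83 = 192.3 m.

192.3 m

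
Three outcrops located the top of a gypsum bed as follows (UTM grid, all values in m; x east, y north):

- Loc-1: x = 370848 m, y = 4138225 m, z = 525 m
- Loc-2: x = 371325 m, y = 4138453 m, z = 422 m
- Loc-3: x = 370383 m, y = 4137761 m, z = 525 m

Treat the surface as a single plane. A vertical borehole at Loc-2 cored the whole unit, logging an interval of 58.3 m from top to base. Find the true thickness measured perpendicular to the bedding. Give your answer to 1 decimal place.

50.3 m

Let the plane be z = a·x + b·y + c.
Loc-2−Loc-1: 477a + 228b = −103;  Loc-3−Loc-1: −465a − 464b = 0.
Solving gives a = −0.41447, b = 0.41537.
|∇z| = √(a²+b²) = 0.58678, so dip δ = arctan(0.58678) = 30.40°.
True thickness = vertical thickness × cos δ = 58.3 × cos 30.40° = 50.3 m.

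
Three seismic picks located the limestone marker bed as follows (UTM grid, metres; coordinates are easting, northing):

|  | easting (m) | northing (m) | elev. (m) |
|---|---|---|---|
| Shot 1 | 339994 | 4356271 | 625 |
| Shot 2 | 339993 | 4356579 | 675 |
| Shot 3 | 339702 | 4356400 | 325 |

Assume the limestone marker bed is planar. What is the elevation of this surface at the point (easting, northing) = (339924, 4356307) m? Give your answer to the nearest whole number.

Two edge vectors: Shot 1→Shot 2 = (-1, 308, 50), Shot 1→Shot 3 = (-292, 129, -300).
Normal n = (Shot 1→Shot 2) × (Shot 1→Shot 3) = (-98850, -14900, 89807).
So ∂z/∂easting = −n_x/n_z = 1.10069371 and ∂z/∂northing = −n_y/n_z = 0.16591134.
Intercept c from Shot 1: 625 − 374229.26 − 722754.77 = −1096359.03.
At (339924, 4356307): z = 374152.2 + 722760.7 − 1096359.03 = 553.9 m.

554 m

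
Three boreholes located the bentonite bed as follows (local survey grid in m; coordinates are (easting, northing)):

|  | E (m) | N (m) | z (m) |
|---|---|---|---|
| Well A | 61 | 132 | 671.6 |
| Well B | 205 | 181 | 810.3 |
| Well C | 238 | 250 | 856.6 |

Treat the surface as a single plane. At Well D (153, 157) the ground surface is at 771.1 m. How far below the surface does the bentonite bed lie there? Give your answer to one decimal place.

12.5 m

Two edge vectors: Well A→Well B = (144, 49, 138.7), Well A→Well C = (177, 118, 185).
Normal n = (Well A→Well B) × (Well A→Well C) = (-7301.6, -2090.1, 8319).
So ∂z/∂E = −n_x/n_z = 0.87770 and ∂z/∂N = −n_y/n_z = 0.25124.
Intercept c from Well A: 671.6 − 53.54 − 33.16 = 584.90.
At (153, 157): z_contact = 134.29 + 39.45 + 584.90 = 758.63 m.
Depth below ground = 771.1 − 758.63 = 12.5 m.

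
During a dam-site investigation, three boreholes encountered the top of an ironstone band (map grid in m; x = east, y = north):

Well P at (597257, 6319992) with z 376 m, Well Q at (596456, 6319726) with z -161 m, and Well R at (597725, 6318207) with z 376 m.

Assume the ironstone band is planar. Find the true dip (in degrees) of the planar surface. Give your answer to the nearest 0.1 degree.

32.5°

Two edge vectors: Well P→Well Q = (-801, -266, -537), Well P→Well R = (468, -1785, 0).
Normal n = (Well P→Well Q) × (Well P→Well R) = (-958545, -251316, 1554273).
So ∂z/∂x = −n_x/n_z = 0.61672 and ∂z/∂y = −n_y/n_z = 0.16169.
Gradient magnitude |∇z| = √(a² + b²) = √(0.38034 + 0.02614) = 0.63756.
True dip = arctan(0.63756) = 32.5°, dipping toward WSW (azimuth ≈ 255°).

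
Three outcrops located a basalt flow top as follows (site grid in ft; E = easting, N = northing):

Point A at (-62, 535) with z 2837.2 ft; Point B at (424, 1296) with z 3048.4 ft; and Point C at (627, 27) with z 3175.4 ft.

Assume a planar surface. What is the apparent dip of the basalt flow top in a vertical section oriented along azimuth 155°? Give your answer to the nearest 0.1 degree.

Two edge vectors: Point A→Point B = (486, 761, 211.2), Point A→Point C = (689, -508, 338.2).
Normal n = (Point A→Point B) × (Point A→Point C) = (364659.8, -18848.4, -771217).
So ∂z/∂E = −n_x/n_z = 0.47284 and ∂z/∂N = −n_y/n_z = −0.02444.
Unit vector along 155° is (sin 155°, cos 155°) = (0.4226, -0.9063).
Slope in that direction = a·(0.4226) + b·(-0.9063) = 0.22198.
Apparent dip = arctan|0.22198| = 12.5° (true dip is 25.3°, so apparent ≤ true as expected).

12.5°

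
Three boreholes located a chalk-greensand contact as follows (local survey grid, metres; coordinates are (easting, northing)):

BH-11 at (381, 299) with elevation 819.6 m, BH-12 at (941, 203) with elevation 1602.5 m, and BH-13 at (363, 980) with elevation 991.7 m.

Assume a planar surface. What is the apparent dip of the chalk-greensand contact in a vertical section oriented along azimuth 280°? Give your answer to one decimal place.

Let the plane be z = a·E + b·N + c.
BH-12−BH-11: 560a − 96b = 782.9;  BH-13−BH-11: −18a + 681b = 172.1.
Solving gives a = 1.44792, b = 0.29099.
Unit vector along 280° is (sin 280°, cos 280°) = (-0.9848, 0.1736).
Slope in that direction = a·(-0.9848) + b·(0.1736) = −1.37539.
Apparent dip = arctan|1.37539| = 54.0° (true dip is 55.9°, so apparent ≤ true as expected).

54.0°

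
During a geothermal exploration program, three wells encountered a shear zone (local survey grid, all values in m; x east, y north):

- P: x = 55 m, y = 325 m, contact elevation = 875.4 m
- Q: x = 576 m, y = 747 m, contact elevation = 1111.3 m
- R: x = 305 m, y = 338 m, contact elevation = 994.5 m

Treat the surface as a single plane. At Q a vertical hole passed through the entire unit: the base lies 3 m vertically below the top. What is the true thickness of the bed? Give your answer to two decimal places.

2.71 m

Let the plane be z = a·x + b·y + c.
Q−P: 521a + 422b = 235.9;  R−P: 250a + 13b = 119.1.
Solving gives a = 0.47802, b = −0.03116.
|∇z| = √(a²+b²) = 0.47903, so dip δ = arctan(0.47903) = 25.60°.
True thickness = vertical thickness × cos δ = 3 × cos 25.60° = 2.71 m.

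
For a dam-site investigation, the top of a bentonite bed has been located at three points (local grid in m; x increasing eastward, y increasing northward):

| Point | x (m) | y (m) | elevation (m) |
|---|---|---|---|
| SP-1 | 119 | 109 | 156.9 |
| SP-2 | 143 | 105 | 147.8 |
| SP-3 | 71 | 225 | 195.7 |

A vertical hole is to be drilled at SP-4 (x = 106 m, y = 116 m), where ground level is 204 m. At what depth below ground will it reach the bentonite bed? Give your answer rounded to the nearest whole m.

Two edge vectors: SP-1→SP-2 = (24, -4, -9.1), SP-1→SP-3 = (-48, 116, 38.8).
Normal n = (SP-1→SP-2) × (SP-1→SP-3) = (900.4, -494.4, 2592).
So ∂z/∂x = −n_x/n_z = −0.34738 and ∂z/∂y = −n_y/n_z = 0.19074.
Intercept c from SP-1: 156.9 + 41.34 − 20.79 = 177.45.
At (106, 116): z_contact = −36.8 + 22.1 + 177.45 = 162.8 m.
Depth below ground = 204 − 162.8 = 41 m.

41 m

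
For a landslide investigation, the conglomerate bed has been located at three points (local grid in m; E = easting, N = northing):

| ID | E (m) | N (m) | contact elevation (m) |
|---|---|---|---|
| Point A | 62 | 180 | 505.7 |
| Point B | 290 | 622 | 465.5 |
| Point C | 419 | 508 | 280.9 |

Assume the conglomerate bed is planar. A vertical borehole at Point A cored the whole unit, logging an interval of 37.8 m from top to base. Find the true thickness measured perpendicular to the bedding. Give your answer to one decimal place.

25.1 m

Let the plane be z = a·E + b·N + c.
Point B−Point A: 228a + 442b = −40.2;  Point C−Point A: 357a + 328b = −224.8.
Solving gives a = −1.03814, b = 0.44456.
|∇z| = √(a²+b²) = 1.12932, so dip δ = arctan(1.12932) = 48.48°.
True thickness = vertical thickness × cos δ = 37.8 × cos 48.48° = 25.1 m.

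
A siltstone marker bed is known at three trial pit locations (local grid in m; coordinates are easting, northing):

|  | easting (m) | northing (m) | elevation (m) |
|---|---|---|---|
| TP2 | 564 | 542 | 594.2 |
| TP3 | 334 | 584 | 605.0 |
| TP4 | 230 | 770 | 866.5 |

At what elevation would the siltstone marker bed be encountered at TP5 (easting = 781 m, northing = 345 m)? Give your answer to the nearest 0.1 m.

Two edge vectors: TP2→TP3 = (-230, 42, 10.8), TP2→TP4 = (-334, 228, 272.3).
Normal n = (TP2→TP3) × (TP2→TP4) = (8974.2, 59021.8, -38412).
So ∂z/∂easting = −n_x/n_z = 0.23363 and ∂z/∂northing = −n_y/n_z = 1.53655.
Intercept c from TP2: 594.2 − 131.77 − 832.81 = −370.38.
At (781, 345): z = 182.5 + 530.1 − 370.38 = 342.2 m.

342.2 m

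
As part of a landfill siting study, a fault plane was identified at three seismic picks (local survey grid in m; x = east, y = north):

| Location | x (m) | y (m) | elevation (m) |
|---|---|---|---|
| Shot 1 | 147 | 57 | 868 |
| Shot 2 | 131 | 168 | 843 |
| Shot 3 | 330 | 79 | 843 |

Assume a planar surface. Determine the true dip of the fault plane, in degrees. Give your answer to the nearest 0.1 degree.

14.8°

Let the plane be z = a·x + b·y + c.
Shot 2−Shot 1: −16a + 111b = −25;  Shot 3−Shot 1: 183a + 22b = −25.
Solving gives a = −0.10767, b = −0.24075.
Gradient magnitude |∇z| = √(a² + b²) = √(0.01159 + 0.05796) = 0.26373.
True dip = arctan(0.26373) = 14.8°, dipping toward NNE (azimuth ≈ 024°).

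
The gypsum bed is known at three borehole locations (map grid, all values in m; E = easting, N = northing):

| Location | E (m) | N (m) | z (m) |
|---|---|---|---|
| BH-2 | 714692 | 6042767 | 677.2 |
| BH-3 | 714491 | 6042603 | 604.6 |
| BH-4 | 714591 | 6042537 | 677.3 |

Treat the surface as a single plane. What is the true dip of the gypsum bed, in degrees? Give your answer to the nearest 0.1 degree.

Two edge vectors: BH-2→BH-3 = (-201, -164, -72.6), BH-2→BH-4 = (-101, -230, 0.1).
Normal n = (BH-2→BH-3) × (BH-2→BH-4) = (-16714.4, 7352.7, 29666).
So ∂z/∂E = −n_x/n_z = 0.56342 and ∂z/∂N = −n_y/n_z = −0.24785.
Gradient magnitude |∇z| = √(a² + b²) = √(0.31744 + 0.06143) = 0.61552.
True dip = arctan(0.61552) = 31.6°, dipping toward WNW (azimuth ≈ 294°).

31.6°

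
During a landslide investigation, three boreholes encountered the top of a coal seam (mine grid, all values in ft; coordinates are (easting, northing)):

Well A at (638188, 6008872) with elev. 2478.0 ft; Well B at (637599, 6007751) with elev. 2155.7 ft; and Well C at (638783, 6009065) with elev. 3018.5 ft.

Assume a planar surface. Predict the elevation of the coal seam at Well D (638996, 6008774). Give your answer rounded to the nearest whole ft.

3294 ft

Two edge vectors: Well A→Well B = (-589, -1121, -322.3), Well A→Well C = (595, 193, 540.5).
Normal n = (Well A→Well B) × (Well A→Well C) = (-543696.6, 126586, 553318).
So ∂z/∂E = −n_x/n_z = 0.98261145 and ∂z/∂N = −n_y/n_z = −0.22877622.
Intercept c from Well A: 2478 − 627090.83 + 1374687.02 = 750074.18.
At (638996, 6008774): z = 627884.8 − 1374664.6 + 750074.18 = 3294.4 ft.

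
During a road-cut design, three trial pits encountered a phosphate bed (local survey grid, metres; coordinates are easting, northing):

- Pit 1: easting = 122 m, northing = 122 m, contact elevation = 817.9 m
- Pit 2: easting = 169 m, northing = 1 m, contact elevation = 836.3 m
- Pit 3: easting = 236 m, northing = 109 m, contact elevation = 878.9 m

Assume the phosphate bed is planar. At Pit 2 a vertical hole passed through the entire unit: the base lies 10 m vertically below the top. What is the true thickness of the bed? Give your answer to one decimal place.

Let the plane be z = a·easting + b·northing + c.
Pit 2−Pit 1: 47a − 121b = 18.4;  Pit 3−Pit 1: 114a − 13b = 61.
Solving gives a = 0.54174, b = 0.05836.
|∇z| = √(a²+b²) = 0.54488, so dip δ = arctan(0.54488) = 28.58°.
True thickness = vertical thickness × cos δ = 10 × cos 28.58° = 8.8 m.

8.8 m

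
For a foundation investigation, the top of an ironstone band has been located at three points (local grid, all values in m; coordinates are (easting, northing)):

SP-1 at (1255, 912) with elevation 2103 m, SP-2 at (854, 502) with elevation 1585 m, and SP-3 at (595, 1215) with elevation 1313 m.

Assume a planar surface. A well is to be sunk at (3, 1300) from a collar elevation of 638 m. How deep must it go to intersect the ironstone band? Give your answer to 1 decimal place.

45.6 m

Let the plane be z = a·E + b·N + c.
SP-2−SP-1: −401a − 410b = −518;  SP-3−SP-1: −660a + 303b = −790.
Solving gives a = 1.226346, b = 0.063988.
Then c = 2103 − a·1255 − b·912 = 505.58.
At (3, 1300): z_contact = 3.68 + 83.18 + 505.58 = 592.44 m.
Depth below ground = 638 − 592.44 = 45.6 m.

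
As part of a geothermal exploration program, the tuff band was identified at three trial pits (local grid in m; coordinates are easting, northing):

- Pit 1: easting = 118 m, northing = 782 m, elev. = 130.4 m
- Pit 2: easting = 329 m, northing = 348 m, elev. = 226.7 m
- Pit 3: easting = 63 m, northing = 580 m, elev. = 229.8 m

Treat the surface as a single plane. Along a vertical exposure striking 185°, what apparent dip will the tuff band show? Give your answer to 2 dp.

23.01°

Let the plane be z = a·easting + b·northing + c.
Pit 2−Pit 1: 211a − 434b = 96.3;  Pit 3−Pit 1: −55a − 202b = 99.4.
Solving gives a = −0.35624, b = −0.39508.
Unit vector along 185° is (sin 185°, cos 185°) = (-0.0872, -0.9962).
Slope in that direction = a·(-0.0872) + b·(-0.9962) = 0.42463.
Apparent dip = arctan|0.42463| = 23.01° (true dip is 28.0°, so apparent ≤ true as expected).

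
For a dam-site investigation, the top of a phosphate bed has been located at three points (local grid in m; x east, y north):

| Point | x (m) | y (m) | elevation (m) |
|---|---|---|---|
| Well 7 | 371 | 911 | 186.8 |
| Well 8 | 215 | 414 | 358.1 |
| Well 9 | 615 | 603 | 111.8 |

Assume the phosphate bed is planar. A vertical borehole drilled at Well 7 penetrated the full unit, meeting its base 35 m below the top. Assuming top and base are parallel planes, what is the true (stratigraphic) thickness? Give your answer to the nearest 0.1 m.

30.5 m

Let the plane be z = a·x + b·y + c.
Well 8−Well 7: −156a − 497b = 171.3;  Well 9−Well 7: 244a − 308b = −75.
Solving gives a = −0.53176, b = −0.17776.
|∇z| = √(a²+b²) = 0.56068, so dip δ = arctan(0.56068) = 29.28°.
True thickness = vertical thickness × cos δ = 35 × cos 29.28° = 30.5 m.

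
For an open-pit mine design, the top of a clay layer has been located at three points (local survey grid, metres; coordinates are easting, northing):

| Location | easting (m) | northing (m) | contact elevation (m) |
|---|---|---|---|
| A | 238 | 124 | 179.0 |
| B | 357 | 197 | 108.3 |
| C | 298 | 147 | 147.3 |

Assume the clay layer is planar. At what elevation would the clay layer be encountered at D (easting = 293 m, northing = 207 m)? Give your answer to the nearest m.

132 m

Two edge vectors: A→B = (119, 73, -70.7), A→C = (60, 23, -31.7).
Normal n = (A→B) × (A→C) = (-688, -469.7, -1643).
So ∂z/∂easting = −n_x/n_z = −0.41875 and ∂z/∂northing = −n_y/n_z = −0.28588.
Intercept c from A: 179 + 99.66 + 35.45 = 314.11.
At (293, 207): z = −122.7 − 59.2 + 314.11 = 132.2 m.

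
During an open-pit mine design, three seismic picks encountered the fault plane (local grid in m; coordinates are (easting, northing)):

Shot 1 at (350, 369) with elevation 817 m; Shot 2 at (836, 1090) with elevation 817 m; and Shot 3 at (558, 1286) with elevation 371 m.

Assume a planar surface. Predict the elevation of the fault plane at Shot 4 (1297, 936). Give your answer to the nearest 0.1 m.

1431.2 m

Let the plane be z = a·E + b·N + c.
Shot 2−Shot 1: 486a + 721b = 0;  Shot 3−Shot 1: 208a + 917b = −446.
Solving gives a = 1.087496, b = −0.733042.
Then c = 817 − a·350 − b·369 = 706.87.
At (1297, 936): z = 1410.5 − 686.1 + 706.87 = 1431.2 m.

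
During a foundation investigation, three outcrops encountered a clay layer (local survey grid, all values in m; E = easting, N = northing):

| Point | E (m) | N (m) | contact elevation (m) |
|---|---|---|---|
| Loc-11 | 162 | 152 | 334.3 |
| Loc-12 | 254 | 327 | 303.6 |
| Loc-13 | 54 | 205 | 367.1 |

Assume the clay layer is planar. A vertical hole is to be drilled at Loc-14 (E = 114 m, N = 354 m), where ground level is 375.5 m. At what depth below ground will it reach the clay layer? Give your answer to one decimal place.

Let the plane be z = a·E + b·N + c.
Loc-12−Loc-11: 92a + 175b = −30.7;  Loc-13−Loc-11: −108a + 53b = 32.8.
Solving gives a = −0.30985, b = −0.01253.
Then c = 334.3 − a·162 − b·152 = 386.40.
At (114, 354): z_contact = −35.32 − 4.44 + 386.40 = 346.64 m.
Depth below ground = 375.5 − 346.64 = 28.9 m.

28.9 m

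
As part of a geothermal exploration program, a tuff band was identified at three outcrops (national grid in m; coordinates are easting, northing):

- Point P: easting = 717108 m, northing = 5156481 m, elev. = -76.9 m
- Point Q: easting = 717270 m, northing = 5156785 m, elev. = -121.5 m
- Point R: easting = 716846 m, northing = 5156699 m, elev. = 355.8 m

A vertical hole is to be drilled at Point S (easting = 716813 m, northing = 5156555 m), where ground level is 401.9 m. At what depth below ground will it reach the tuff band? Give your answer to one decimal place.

Let the plane be z = a·easting + b·northing + c.
Point Q−Point P: 162a + 304b = −44.6;  Point R−Point P: −262a + 218b = 432.7.
Solving gives a = −1.228763787, b = 0.508091229.
Then c = -76.9 − a·717108 − b·5156481 = −1738883.32.
At (716813, 5156555): z_contact = −880793.86 + 2620000.37 − 1738883.32 = 323.18 m.
Depth below ground = 401.9 − 323.18 = 78.7 m.

78.7 m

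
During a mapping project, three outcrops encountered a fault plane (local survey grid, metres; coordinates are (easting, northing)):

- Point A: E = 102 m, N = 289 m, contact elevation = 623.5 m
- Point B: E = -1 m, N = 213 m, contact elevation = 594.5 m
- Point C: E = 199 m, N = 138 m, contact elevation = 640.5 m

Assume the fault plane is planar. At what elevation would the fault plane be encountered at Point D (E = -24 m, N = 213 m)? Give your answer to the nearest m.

Let the plane be z = a·E + b·N + c.
Point B−Point A: −103a − 76b = −29;  Point C−Point A: 97a − 151b = 17.
Solving gives a = 0.24737, b = 0.04632.
Then c = 623.5 − a·102 − b·289 = 584.88.
At (-24, 213): z = −5.9 + 9.9 + 584.88 = 588.8 m.

589 m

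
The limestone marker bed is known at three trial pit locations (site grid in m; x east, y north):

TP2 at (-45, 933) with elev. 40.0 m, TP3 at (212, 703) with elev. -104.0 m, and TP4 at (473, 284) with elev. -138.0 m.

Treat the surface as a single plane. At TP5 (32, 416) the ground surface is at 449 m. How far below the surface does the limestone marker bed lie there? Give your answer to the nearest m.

Two edge vectors: TP2→TP3 = (257, -230, -144), TP2→TP4 = (518, -649, -178).
Normal n = (TP2→TP3) × (TP2→TP4) = (-52516, -28846, -47653).
So ∂z/∂x = −n_x/n_z = −1.10205 and ∂z/∂y = −n_y/n_z = −0.60533.
Intercept c from TP2: 40 − 49.59 + 564.78 = 555.18.
At (32, 416): z_contact = −35.3 − 251.8 + 555.18 = 268.1 m.
Depth below ground = 449 − 268.1 = 181 m.

181 m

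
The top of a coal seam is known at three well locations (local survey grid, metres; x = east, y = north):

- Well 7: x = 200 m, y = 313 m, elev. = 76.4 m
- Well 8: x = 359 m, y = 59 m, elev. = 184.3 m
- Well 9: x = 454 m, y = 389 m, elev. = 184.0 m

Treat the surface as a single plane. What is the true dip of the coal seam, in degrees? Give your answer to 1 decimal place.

Two edge vectors: Well 7→Well 8 = (159, -254, 107.9), Well 7→Well 9 = (254, 76, 107.6).
Normal n = (Well 7→Well 8) × (Well 7→Well 9) = (-35530.8, 10298.2, 76600).
So ∂z/∂x = −n_x/n_z = 0.46385 and ∂z/∂y = −n_y/n_z = −0.13444.
Gradient magnitude |∇z| = √(a² + b²) = √(0.21516 + 0.01807) = 0.48294.
True dip = arctan(0.48294) = 25.8°, dipping toward WNW (azimuth ≈ 286°).

25.8°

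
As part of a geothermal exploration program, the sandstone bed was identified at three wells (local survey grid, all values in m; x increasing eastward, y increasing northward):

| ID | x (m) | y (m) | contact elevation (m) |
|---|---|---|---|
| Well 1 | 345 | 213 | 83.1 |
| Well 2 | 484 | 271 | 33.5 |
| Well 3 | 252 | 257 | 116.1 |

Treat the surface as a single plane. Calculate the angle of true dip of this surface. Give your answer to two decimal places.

19.59°

Let the plane be z = a·x + b·y + c.
Well 2−Well 1: 139a + 58b = −49.6;  Well 3−Well 1: −93a + 44b = 33.
Solving gives a = −0.35590, b = −0.00224.
Gradient magnitude |∇z| = √(a² + b²) = √(0.12666 + 0.00001) = 0.35591.
True dip = arctan(0.35591) = 19.59°, dipping toward E (azimuth ≈ 090°).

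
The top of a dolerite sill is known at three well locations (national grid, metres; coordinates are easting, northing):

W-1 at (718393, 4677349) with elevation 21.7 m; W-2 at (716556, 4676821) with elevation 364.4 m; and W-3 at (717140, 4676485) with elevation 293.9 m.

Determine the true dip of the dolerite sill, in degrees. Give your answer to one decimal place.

Two edge vectors: W-1→W-2 = (-1837, -528, 342.7), W-1→W-3 = (-1253, -864, 272.2).
Normal n = (W-1→W-2) × (W-1→W-3) = (152371.2, 70628.3, 925584).
So ∂z/∂easting = −n_x/n_z = −0.16462 and ∂z/∂northing = −n_y/n_z = −0.07631.
Gradient magnitude |∇z| = √(a² + b²) = √(0.02710 + 0.00582) = 0.18145.
True dip = arctan(0.18145) = 10.3°, dipping toward ENE (azimuth ≈ 065°).

10.3°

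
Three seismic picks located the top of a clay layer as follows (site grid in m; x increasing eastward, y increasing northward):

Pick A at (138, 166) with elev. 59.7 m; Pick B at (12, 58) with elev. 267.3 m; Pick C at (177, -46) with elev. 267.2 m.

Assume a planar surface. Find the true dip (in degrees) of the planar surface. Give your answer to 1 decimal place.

52.6°

Two edge vectors: Pick A→Pick B = (-126, -108, 207.6), Pick A→Pick C = (39, -212, 207.5).
Normal n = (Pick A→Pick B) × (Pick A→Pick C) = (21601.2, 34241.4, 30924).
So ∂z/∂x = −n_x/n_z = −0.69853 and ∂z/∂y = −n_y/n_z = −1.10728.
Gradient magnitude |∇z| = √(a² + b²) = √(0.48794 + 1.22606) = 1.30920.
True dip = arctan(1.30920) = 52.6°, dipping toward NNE (azimuth ≈ 032°).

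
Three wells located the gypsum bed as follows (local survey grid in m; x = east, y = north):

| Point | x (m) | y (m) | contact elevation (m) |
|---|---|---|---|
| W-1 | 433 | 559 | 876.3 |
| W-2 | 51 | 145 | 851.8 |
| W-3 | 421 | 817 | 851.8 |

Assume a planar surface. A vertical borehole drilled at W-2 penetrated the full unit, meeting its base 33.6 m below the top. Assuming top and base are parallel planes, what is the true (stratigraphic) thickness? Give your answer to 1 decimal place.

33.1 m

Two edge vectors: W-1→W-2 = (-382, -414, -24.5), W-1→W-3 = (-12, 258, -24.5).
Normal n = (W-1→W-2) × (W-1→W-3) = (16464, -9065, -103524).
So ∂z/∂x = −n_x/n_z = 0.15904 and ∂z/∂y = −n_y/n_z = −0.08756.
|∇z| = √(a²+b²) = 0.18155, so dip δ = arctan(0.18155) = 10.29°.
True thickness = vertical thickness × cos δ = 33.6 × cos 10.29° = 33.1 m.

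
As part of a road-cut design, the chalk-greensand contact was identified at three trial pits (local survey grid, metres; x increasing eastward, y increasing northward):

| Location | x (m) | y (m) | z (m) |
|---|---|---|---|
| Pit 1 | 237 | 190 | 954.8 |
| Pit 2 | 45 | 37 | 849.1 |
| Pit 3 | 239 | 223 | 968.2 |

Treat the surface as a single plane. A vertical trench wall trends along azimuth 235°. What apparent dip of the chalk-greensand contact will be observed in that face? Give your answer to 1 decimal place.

Two edge vectors: Pit 1→Pit 2 = (-192, -153, -105.7), Pit 1→Pit 3 = (2, 33, 13.4).
Normal n = (Pit 1→Pit 2) × (Pit 1→Pit 3) = (1437.9, 2361.4, -6030).
So ∂z/∂x = −n_x/n_z = 0.23846 and ∂z/∂y = −n_y/n_z = 0.39161.
Unit vector along 235° is (sin 235°, cos 235°) = (-0.8192, -0.5736).
Slope in that direction = a·(-0.8192) + b·(-0.5736) = −0.41995.
Apparent dip = arctan|0.41995| = 22.8° (true dip is 24.6°, so apparent ≤ true as expected).

22.8°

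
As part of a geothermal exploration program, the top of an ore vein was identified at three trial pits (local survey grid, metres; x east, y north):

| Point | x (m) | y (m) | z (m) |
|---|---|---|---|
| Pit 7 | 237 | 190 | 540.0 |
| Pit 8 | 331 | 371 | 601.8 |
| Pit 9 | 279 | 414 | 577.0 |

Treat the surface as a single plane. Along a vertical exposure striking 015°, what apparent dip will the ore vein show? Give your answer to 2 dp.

Two edge vectors: Pit 7→Pit 8 = (94, 181, 61.8), Pit 7→Pit 9 = (42, 224, 37).
Normal n = (Pit 7→Pit 8) × (Pit 7→Pit 9) = (-7146.2, -882.4, 13454).
So ∂z/∂x = −n_x/n_z = 0.53116 and ∂z/∂y = −n_y/n_z = 0.06559.
Unit vector along 015° is (sin 15°, cos 15°) = (0.2588, 0.9659).
Slope in that direction = a·(0.2588) + b·(0.9659) = 0.20083.
Apparent dip = arctan|0.20083| = 11.36° (true dip is 28.2°, so apparent ≤ true as expected).

11.36°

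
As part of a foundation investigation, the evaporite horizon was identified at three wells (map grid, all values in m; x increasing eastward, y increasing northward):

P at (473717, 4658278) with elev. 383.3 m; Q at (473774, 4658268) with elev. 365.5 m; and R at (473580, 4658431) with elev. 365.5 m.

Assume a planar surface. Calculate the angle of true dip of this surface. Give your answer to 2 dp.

Let the plane be z = a·x + b·y + c.
Q−P: 57a − 10b = −17.8;  R−P: −137a + 153b = −17.8.
Solving gives a = −0.39469, b = −0.46976.
Gradient magnitude |∇z| = √(a² + b²) = √(0.15578 + 0.22067) = 0.61356.
True dip = arctan(0.61356) = 31.53°, dipping toward NE (azimuth ≈ 040°).

31.53°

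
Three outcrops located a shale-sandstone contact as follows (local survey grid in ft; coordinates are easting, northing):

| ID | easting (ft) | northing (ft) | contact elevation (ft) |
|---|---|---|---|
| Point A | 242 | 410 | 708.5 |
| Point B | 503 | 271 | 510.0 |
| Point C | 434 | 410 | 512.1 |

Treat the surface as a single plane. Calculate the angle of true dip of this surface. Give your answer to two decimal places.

Let the plane be z = a·easting + b·northing + c.
Point B−Point A: 261a − 139b = −198.5;  Point C−Point A: 192a + 0b = −196.4.
Solving gives a = −1.02292, b = −0.49267.
Gradient magnitude |∇z| = √(a² + b²) = √(1.04636 + 0.24272) = 1.13538.
True dip = arctan(1.13538) = 48.63°, dipping toward ENE (azimuth ≈ 064°).

48.63°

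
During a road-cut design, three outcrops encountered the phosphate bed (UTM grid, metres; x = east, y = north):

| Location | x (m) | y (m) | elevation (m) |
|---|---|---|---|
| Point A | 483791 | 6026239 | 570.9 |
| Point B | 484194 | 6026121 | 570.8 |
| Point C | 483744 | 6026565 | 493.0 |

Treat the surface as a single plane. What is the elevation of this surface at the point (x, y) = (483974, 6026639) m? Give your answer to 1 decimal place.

457.7 m

Two edge vectors: Point A→Point B = (403, -118, -0.1), Point A→Point C = (-47, 326, -77.9).
Normal n = (Point A→Point B) × (Point A→Point C) = (9224.8, 31398.4, 125832).
So ∂z/∂x = −n_x/n_z = −0.073310446 and ∂z/∂y = −n_y/n_z = −0.249526353.
Intercept c from Point A: 570.9 + 35466.93 + 1503705.44 = 1539743.27.
At (483974, 6026639): z = −35480.3 − 1503805.2 + 1539743.27 = 457.7 m.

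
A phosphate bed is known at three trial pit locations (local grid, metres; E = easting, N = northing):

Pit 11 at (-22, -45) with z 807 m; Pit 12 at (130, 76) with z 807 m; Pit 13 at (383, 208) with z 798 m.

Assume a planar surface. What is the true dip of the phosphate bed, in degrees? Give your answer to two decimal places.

Let the plane be z = a·E + b·N + c.
Pit 12−Pit 11: 152a + 121b = 0;  Pit 13−Pit 11: 405a + 253b = −9.
Solving gives a = −0.10323, b = 0.12968.
Gradient magnitude |∇z| = √(a² + b²) = √(0.01066 + 0.01682) = 0.16575.
True dip = arctan(0.16575) = 9.41°, dipping toward SE (azimuth ≈ 141°).

9.41°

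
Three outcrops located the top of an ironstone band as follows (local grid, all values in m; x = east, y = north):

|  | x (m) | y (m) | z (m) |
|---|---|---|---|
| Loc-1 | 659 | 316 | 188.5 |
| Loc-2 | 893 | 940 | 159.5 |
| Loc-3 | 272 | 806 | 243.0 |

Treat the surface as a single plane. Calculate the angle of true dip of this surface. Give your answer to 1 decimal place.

Two edge vectors: Loc-1→Loc-2 = (234, 624, -29), Loc-1→Loc-3 = (-387, 490, 54.5).
Normal n = (Loc-1→Loc-2) × (Loc-1→Loc-3) = (48218, -1530, 356148).
So ∂z/∂x = −n_x/n_z = −0.13539 and ∂z/∂y = −n_y/n_z = 0.00430.
Gradient magnitude |∇z| = √(a² + b²) = √(0.01833 + 0.00002) = 0.13546.
True dip = arctan(0.13546) = 7.7°, dipping toward E (azimuth ≈ 092°).

7.7°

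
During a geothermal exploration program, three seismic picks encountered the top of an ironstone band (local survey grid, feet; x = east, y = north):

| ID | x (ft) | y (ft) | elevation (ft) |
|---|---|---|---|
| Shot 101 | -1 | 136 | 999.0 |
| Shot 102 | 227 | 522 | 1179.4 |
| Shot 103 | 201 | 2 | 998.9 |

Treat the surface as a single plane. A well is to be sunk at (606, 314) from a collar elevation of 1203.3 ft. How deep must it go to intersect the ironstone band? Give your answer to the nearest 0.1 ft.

Two edge vectors: Shot 101→Shot 102 = (228, 386, 180.4), Shot 101→Shot 103 = (202, -134, -0.1).
Normal n = (Shot 101→Shot 102) × (Shot 101→Shot 103) = (24135, 36463.6, -108524).
So ∂z/∂x = −n_x/n_z = 0.22239 and ∂z/∂y = −n_y/n_z = 0.33600.
Intercept c from Shot 101: 999 + 0.22 − 45.70 = 953.53.
At (606, 314): z_contact = 134.77 + 105.50 + 953.53 = 1193.80 ft.
Depth below ground = 1203.3 − 1193.80 = 9.5 ft.

9.5 ft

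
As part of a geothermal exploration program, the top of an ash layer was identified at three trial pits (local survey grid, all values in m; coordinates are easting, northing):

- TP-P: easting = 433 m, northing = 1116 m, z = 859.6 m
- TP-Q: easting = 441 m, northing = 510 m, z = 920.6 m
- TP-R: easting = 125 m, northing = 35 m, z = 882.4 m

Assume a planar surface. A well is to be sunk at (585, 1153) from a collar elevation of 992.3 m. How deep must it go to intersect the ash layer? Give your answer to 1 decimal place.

Two edge vectors: TP-P→TP-Q = (8, -606, 61), TP-P→TP-R = (-308, -1081, 22.8).
Normal n = (TP-P→TP-Q) × (TP-P→TP-R) = (52124.2, -18970.4, -195296).
So ∂z/∂easting = −n_x/n_z = 0.266898 and ∂z/∂northing = −n_y/n_z = −0.097137.
Intercept c from TP-P: 859.6 − 115.57 + 108.40 = 852.44.
At (585, 1153): z_contact = 156.14 − 112.00 + 852.44 = 896.57 m.
Depth below ground = 992.3 − 896.57 = 95.7 m.

95.7 m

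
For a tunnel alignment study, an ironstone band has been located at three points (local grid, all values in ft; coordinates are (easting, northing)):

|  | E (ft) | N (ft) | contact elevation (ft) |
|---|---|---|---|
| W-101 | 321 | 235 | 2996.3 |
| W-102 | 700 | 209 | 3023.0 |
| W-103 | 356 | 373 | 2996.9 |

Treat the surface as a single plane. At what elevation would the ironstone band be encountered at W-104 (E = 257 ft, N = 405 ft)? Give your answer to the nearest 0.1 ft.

Two edge vectors: W-101→W-102 = (379, -26, 26.7), W-101→W-103 = (35, 138, 0.6).
Normal n = (W-101→W-102) × (W-101→W-103) = (-3700.2, 707.1, 53212).
So ∂z/∂E = −n_x/n_z = 0.06954 and ∂z/∂N = −n_y/n_z = −0.01329.
Intercept c from W-101: 2996.3 − 22.32 + 3.12 = 2977.10.
At (257, 405): z = 17.9 − 5.4 + 2977.10 = 2989.6 ft.

2989.6 ft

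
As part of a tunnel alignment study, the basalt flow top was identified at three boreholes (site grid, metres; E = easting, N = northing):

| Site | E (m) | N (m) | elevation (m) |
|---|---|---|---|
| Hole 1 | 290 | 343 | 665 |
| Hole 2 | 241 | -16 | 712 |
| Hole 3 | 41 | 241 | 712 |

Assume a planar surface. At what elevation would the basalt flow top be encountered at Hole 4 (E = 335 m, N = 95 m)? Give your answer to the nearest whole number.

Let the plane be z = a·E + b·N + c.
Hole 2−Hole 1: −49a − 359b = 47;  Hole 3−Hole 1: −249a − 102b = 47.
Solving gives a = −0.14313, b = −0.11138.
Then c = 665 − a·290 − b·343 = 744.71.
At (335, 95): z = −47.9 − 10.6 + 744.71 = 686.2 m.

686 m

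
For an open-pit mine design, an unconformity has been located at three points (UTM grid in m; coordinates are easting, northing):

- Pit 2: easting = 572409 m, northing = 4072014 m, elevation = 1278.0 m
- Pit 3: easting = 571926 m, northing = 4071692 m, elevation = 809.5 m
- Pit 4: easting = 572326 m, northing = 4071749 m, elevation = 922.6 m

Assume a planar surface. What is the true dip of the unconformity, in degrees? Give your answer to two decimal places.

52.74°

Let the plane be z = a·easting + b·northing + c.
Pit 3−Pit 2: −483a − 322b = −468.5;  Pit 4−Pit 2: −83a − 265b = −355.4.
Solving gives a = 0.09592, b = 1.31109.
Gradient magnitude |∇z| = √(a² + b²) = √(0.00920 + 1.71896) = 1.31459.
True dip = arctan(1.31459) = 52.74°, dipping toward S (azimuth ≈ 184°).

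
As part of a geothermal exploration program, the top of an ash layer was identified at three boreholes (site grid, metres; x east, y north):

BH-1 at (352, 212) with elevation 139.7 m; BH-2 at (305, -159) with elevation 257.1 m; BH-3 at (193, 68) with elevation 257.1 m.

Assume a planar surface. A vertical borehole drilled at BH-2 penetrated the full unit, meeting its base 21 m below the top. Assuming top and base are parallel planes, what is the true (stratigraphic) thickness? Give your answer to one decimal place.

Let the plane be z = a·x + b·y + c.
BH-2−BH-1: −47a − 371b = 117.4;  BH-3−BH-1: −159a − 144b = 117.4.
Solving gives a = −0.51033, b = −0.25179.
|∇z| = √(a²+b²) = 0.56906, so dip δ = arctan(0.56906) = 29.64°.
True thickness = vertical thickness × cos δ = 21 × cos 29.64° = 18.3 m.

18.3 m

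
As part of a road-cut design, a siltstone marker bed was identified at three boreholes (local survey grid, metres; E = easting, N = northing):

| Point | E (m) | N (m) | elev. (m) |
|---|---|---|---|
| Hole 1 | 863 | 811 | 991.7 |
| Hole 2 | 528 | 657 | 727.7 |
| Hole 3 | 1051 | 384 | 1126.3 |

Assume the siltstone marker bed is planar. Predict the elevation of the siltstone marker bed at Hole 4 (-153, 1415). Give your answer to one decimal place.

Two edge vectors: Hole 1→Hole 2 = (-335, -154, -264), Hole 1→Hole 3 = (188, -427, 134.6).
Normal n = (Hole 1→Hole 2) × (Hole 1→Hole 3) = (-133456.4, -4541, 171997).
So ∂z/∂E = −n_x/n_z = 0.775923 and ∂z/∂N = −n_y/n_z = 0.026402.
Intercept c from Hole 1: 991.7 − 669.62 − 21.41 = 300.67.
At (-153, 1415): z = −118.7 + 37.4 + 300.67 = 219.3 m.

219.3 m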